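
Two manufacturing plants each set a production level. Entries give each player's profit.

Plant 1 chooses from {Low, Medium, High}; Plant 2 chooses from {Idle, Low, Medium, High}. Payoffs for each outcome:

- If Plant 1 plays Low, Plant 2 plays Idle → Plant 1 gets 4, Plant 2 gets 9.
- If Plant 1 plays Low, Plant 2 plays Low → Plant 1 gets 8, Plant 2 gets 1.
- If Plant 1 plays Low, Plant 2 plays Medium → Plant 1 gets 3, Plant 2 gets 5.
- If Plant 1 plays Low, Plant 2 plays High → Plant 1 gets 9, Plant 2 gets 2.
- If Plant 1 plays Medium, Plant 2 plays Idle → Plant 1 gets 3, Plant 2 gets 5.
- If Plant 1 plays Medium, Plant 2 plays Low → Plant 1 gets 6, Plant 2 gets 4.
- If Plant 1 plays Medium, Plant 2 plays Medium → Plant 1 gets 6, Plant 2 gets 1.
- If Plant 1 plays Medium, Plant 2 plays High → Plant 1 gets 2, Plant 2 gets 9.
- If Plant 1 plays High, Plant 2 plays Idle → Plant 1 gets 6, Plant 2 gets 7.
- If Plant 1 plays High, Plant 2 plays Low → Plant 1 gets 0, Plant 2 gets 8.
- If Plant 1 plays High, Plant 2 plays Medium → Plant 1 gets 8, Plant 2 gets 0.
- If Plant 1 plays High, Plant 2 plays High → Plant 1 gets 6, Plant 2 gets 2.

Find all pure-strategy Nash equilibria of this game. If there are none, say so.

none

Plant 1 against Idle: payoffs 4, 3, 6 → best response High.
Plant 1 against Low: payoffs 8, 6, 0 → best response Low.
Plant 1 against Medium: payoffs 3, 6, 8 → best response High.
Plant 1 against High: payoffs 9, 2, 6 → best response Low.
Plant 2 against Low: payoffs 9, 1, 5, 2 → best response Idle.
Plant 2 against Medium: payoffs 5, 4, 1, 9 → best response High.
Plant 2 against High: payoffs 7, 8, 0, 2 → best response Low.
No profile is a mutual best response for all players.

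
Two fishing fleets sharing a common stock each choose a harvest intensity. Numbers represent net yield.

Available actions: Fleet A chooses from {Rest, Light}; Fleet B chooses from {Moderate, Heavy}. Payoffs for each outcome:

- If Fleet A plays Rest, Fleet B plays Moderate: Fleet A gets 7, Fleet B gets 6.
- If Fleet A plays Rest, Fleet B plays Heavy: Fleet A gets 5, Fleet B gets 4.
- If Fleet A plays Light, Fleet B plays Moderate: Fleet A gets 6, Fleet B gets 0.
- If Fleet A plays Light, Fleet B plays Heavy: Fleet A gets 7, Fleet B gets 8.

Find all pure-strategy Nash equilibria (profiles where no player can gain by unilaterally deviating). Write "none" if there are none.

Fleet A against Moderate: payoffs 7, 6 → best response Rest.
Fleet A against Heavy: payoffs 5, 7 → best response Light.
Fleet B against Rest: payoffs 6, 4 → best response Moderate.
Fleet B against Light: payoffs 0, 8 → best response Heavy.
Mutual best responses: (Rest, Moderate); (Light, Heavy).

Pure-strategy Nash equilibria: (Rest, Moderate) and (Light, Heavy)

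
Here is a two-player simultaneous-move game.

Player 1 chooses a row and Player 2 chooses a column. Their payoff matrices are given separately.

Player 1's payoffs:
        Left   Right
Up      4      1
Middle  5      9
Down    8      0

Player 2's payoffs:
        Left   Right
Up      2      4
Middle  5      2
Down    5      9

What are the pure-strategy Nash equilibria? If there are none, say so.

No pure-strategy Nash equilibrium.

Player 1 against Left: payoffs 4, 5, 8 → best response Down.
Player 1 against Right: payoffs 1, 9, 0 → best response Middle.
Player 2 against Up: payoffs 2, 4 → best response Right.
Player 2 against Middle: payoffs 5, 2 → best response Left.
Player 2 against Down: payoffs 5, 9 → best response Right.
No profile is a mutual best response for all players.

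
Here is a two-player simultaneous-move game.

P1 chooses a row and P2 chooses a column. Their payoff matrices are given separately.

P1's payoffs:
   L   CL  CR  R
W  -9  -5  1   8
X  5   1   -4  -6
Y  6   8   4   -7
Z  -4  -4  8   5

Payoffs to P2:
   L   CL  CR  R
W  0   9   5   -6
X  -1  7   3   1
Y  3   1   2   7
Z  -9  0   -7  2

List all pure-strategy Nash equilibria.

Mark each player's best response to every combination of opponents' strategies; a profile where every player is best-responding is a pure Nash equilibrium.
P1 against L: payoffs -9, 5, 6, -4 → best response Y.
P1 against CL: payoffs -5, 1, 8, -4 → best response Y.
P1 against CR: payoffs 1, -4, 4, 8 → best response Z.
P1 against R: payoffs 8, -6, -7, 5 → best response W.
P2 against W: payoffs 0, 9, 5, -6 → best response CL.
P2 against X: payoffs -1, 7, 3, 1 → best response CL.
P2 against Y: payoffs 3, 1, 2, 7 → best response R.
P2 against Z: payoffs -9, 0, -7, 2 → best response R.
No profile is a mutual best response for all players.

There is no pure-strategy Nash equilibrium.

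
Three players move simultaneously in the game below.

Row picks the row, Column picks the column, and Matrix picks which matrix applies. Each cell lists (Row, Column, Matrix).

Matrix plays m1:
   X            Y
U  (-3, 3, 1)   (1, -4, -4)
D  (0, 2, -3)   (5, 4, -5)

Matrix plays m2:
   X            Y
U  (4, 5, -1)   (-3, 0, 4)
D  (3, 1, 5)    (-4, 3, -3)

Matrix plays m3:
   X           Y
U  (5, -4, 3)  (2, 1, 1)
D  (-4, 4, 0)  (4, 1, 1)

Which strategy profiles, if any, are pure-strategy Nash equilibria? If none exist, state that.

There is no pure-strategy Nash equilibrium.

Check each profile: it is a Nash equilibrium iff no player can strictly gain by switching unilaterally.
(U, X, m1): Row can switch to D (-3 → 0). Not NE.
(U, X, m2): Matrix can switch to m1 (-1 → 1). Not NE.
(U, X, m3): Column can switch to Y (-4 → 1). Not NE.
(U, Y, m1): Row can switch to D (1 → 5). Not NE.
(U, Y, m2): Column can switch to X (0 → 5). Not NE.
(U, Y, m3): Row can switch to D (2 → 4). Not NE.
(The remaining 6 profiles each have a profitable deviation by the same check.)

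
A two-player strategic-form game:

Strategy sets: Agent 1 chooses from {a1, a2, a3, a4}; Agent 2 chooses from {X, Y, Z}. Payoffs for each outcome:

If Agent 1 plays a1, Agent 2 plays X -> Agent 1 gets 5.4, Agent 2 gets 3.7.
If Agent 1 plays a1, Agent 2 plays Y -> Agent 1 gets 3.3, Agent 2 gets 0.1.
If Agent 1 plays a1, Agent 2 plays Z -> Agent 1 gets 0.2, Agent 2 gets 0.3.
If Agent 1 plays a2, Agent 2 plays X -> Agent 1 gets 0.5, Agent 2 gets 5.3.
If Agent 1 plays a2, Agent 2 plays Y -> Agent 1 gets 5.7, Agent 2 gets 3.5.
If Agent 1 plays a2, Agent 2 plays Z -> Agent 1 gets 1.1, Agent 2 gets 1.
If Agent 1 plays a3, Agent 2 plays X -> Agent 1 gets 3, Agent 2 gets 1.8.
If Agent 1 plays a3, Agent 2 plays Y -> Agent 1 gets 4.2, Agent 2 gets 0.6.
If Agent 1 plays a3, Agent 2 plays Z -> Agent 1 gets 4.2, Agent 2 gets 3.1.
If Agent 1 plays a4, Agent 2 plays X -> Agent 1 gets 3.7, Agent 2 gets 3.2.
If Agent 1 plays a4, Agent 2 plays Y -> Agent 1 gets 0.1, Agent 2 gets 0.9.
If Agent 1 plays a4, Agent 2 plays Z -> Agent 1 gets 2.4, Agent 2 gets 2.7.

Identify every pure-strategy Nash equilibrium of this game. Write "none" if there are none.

The pure Nash equilibria are (a1, X), (a3, Z).

For each strategy profile, look for a profitable unilateral deviation.
(a1, X): Agent 1 gets 5.4, best alternative 3.7; Agent 2 gets 3.7, best alternative 0.3. No profitable deviation — NE.
(a1, Y): Agent 1 can switch to a2 (3.3 → 5.7). Not NE.
(a1, Z): Agent 1 can switch to a2 (0.2 → 1.1). Not NE.
(a2, X): Agent 1 can switch to a1 (0.5 → 5.4). Not NE.
(a2, Y): Agent 2 can switch to X (3.5 → 5.3). Not NE.
(a2, Z): Agent 1 can switch to a3 (1.1 → 4.2). Not NE.
(a3, X): Agent 1 can switch to a1 (3 → 5.4). Not NE.
(a3, Y): Agent 1 can switch to a2 (4.2 → 5.7). Not NE.
(a3, Z): Agent 1 gets 4.2, best alternative 2.4; Agent 2 gets 3.1, best alternative 1.8. No profitable deviation — NE.
(a4, X): Agent 1 can switch to a1 (3.7 → 5.4). Not NE.
(a4, Y): Agent 1 can switch to a1 (0.1 → 3.3). Not NE.
(a4, Z): Agent 1 can switch to a3 (2.4 → 4.2). Not NE.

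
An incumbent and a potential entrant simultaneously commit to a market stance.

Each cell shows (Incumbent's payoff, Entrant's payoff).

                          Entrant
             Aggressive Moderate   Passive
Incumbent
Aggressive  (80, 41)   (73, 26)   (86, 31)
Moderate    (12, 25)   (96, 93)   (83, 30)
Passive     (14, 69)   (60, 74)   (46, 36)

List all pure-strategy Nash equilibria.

(Aggressive, Aggressive) and (Moderate, Moderate)

Incumbent against Aggressive: payoffs 80, 12, 14 → best response Aggressive.
Incumbent against Moderate: payoffs 73, 96, 60 → best response Moderate.
Incumbent against Passive: payoffs 86, 83, 46 → best response Aggressive.
Entrant against Aggressive: payoffs 41, 26, 31 → best response Aggressive.
Entrant against Moderate: payoffs 25, 93, 30 → best response Moderate.
Entrant against Passive: payoffs 69, 74, 36 → best response Moderate.
Mutual best responses: (Aggressive, Aggressive); (Moderate, Moderate).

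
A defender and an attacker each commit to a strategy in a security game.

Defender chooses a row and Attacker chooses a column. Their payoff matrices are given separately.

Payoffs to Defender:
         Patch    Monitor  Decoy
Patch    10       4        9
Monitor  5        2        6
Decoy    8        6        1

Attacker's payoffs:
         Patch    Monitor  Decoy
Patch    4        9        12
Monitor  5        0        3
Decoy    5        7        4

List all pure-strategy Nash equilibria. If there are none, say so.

Pure-strategy Nash equilibria: (Patch, Decoy), (Decoy, Monitor)

For each strategy profile, look for a profitable unilateral deviation.
(Patch, Patch): Attacker can switch to Monitor (4 → 9). Not NE.
(Patch, Monitor): Defender can switch to Decoy (4 → 6). Not NE.
(Patch, Decoy): Defender gets 9, best alternative 6; Attacker gets 12, best alternative 9. No profitable deviation — NE.
(Monitor, Patch): Defender can switch to Patch (5 → 10). Not NE.
(Monitor, Monitor): Defender can switch to Patch (2 → 4). Not NE.
(Monitor, Decoy): Defender can switch to Patch (6 → 9). Not NE.
(Decoy, Patch): Defender can switch to Patch (8 → 10). Not NE.
(Decoy, Monitor): Defender gets 6, best alternative 4; Attacker gets 7, best alternative 5. No profitable deviation — NE.
(Decoy, Decoy): Defender can switch to Patch (1 → 9). Not NE.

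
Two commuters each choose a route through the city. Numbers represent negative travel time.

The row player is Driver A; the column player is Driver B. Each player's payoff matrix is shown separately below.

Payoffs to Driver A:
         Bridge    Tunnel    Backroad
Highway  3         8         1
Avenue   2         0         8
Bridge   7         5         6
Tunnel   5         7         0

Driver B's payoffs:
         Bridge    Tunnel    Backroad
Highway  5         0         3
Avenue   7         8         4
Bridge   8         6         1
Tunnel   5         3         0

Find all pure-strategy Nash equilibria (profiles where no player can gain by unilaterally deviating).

Pure NE: (Bridge, Bridge)

(Highway, Bridge): Driver A can switch to Bridge (3 → 7). Not NE.
(Highway, Tunnel): Driver B can switch to Bridge (0 → 5). Not NE.
(Highway, Backroad): Driver A can switch to Avenue (1 → 8). Not NE.
(Avenue, Bridge): Driver A can switch to Highway (2 → 3). Not NE.
(Avenue, Tunnel): Driver A can switch to Highway (0 → 8). Not NE.
(Avenue, Backroad): Driver B can switch to Bridge (4 → 7). Not NE.
(Bridge, Bridge): Driver A gets 7, best alternative 5; Driver B gets 8, best alternative 6. No profitable deviation — NE.
(Bridge, Tunnel): Driver A can switch to Highway (5 → 8). Not NE.
(Bridge, Backroad): Driver A can switch to Avenue (6 → 8). Not NE.
(Tunnel, Bridge): Driver A can switch to Bridge (5 → 7). Not NE.
(Tunnel, Tunnel): Driver A can switch to Highway (7 → 8). Not NE.
(The remaining 1 profile has a profitable deviation by the same check.)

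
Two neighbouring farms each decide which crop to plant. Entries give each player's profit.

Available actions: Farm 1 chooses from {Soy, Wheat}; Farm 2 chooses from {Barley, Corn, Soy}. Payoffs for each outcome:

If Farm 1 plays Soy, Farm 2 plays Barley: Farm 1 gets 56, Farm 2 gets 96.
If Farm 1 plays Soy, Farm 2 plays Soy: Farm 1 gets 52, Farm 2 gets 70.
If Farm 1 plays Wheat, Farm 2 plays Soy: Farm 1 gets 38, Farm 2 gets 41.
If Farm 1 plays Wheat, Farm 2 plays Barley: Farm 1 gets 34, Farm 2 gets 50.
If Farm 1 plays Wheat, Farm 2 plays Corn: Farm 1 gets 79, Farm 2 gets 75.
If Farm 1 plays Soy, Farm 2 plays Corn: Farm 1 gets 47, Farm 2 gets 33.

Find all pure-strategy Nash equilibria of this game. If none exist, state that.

(Soy, Barley); (Wheat, Corn)

(Soy, Barley): Farm 1 gets 56, best alternative 34; Farm 2 gets 96, best alternative 70. No profitable deviation — NE.
(Soy, Corn): Farm 1 can switch to Wheat (47 → 79). Not NE.
(Soy, Soy): Farm 2 can switch to Barley (70 → 96). Not NE.
(Wheat, Barley): Farm 1 can switch to Soy (34 → 56). Not NE.
(Wheat, Corn): Farm 1 gets 79, best alternative 47; Farm 2 gets 75, best alternative 50. No profitable deviation — NE.
(Wheat, Soy): Farm 1 can switch to Soy (38 → 52). Not NE.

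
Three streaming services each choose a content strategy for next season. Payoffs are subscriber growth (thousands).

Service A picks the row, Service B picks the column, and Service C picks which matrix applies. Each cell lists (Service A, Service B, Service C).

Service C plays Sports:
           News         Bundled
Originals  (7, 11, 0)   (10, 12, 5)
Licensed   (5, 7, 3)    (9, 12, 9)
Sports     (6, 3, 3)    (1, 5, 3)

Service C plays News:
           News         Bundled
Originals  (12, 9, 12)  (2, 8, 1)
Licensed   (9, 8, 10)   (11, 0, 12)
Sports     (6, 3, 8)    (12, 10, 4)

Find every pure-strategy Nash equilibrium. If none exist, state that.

(Originals, News, Sports): Service B can switch to Bundled (11 → 12). Not NE.
(Originals, News, News): Service A gets 12, best alternative 9; Service B gets 9, best alternative 8; Service C gets 12, best alternative 0. No profitable deviation — NE.
(Originals, Bundled, Sports): Service A gets 10, best alternative 9; Service B gets 12, best alternative 11; Service C gets 5, best alternative 1. No profitable deviation — NE.
(Originals, Bundled, News): Service A can switch to Licensed (2 → 11). Not NE.
(Licensed, News, Sports): Service A can switch to Originals (5 → 7). Not NE.
(Licensed, News, News): Service A can switch to Originals (9 → 12). Not NE.
(Licensed, Bundled, Sports): Service A can switch to Originals (9 → 10). Not NE.
(Licensed, Bundled, News): Service A can switch to Sports (11 → 12). Not NE.
(Sports, Bundled, News): Service A gets 12, best alternative 11; Service B gets 10, best alternative 3; Service C gets 4, best alternative 3. No profitable deviation — NE.
(The remaining 3 profiles each have a profitable deviation by the same check.)

(Originals, News, News) and (Originals, Bundled, Sports) and (Sports, Bundled, News)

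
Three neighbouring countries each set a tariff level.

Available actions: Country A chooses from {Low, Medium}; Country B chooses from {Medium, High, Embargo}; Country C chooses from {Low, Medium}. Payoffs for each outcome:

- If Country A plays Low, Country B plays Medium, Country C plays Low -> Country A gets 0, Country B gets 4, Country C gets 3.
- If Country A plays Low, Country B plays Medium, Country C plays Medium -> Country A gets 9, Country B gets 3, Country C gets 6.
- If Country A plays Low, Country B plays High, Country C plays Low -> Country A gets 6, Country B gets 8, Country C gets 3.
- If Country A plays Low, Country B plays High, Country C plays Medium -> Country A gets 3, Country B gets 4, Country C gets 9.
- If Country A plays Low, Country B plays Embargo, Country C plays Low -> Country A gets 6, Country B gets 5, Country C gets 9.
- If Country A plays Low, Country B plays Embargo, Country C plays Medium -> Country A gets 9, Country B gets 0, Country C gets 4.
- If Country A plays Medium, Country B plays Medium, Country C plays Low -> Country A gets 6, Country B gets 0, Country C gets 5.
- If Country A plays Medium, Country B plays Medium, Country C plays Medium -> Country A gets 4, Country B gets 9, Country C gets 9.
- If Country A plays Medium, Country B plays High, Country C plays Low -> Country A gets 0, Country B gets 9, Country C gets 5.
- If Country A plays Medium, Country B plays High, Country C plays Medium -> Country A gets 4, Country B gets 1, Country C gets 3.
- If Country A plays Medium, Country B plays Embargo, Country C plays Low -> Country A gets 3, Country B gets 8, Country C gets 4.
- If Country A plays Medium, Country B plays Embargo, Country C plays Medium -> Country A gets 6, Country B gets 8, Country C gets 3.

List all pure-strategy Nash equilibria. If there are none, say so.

Country A against (Medium, Low): payoffs 0, 6 → best response Medium.
Country A against (Medium, Medium): payoffs 9, 4 → best response Low.
Country A against (High, Low): payoffs 6, 0 → best response Low.
Country A against (High, Medium): payoffs 3, 4 → best response Medium.
Country A against (Embargo, Low): payoffs 6, 3 → best response Low.
Country A against (Embargo, Medium): payoffs 9, 6 → best response Low.
Country B against (Low, Low): payoffs 4, 8, 5 → best response High.
Country B against (Low, Medium): payoffs 3, 4, 0 → best response High.
Country B against (Medium, Low): payoffs 0, 9, 8 → best response High.
Country B against (Medium, Medium): payoffs 9, 1, 8 → best response Medium.
Country C against (Low, Medium): payoffs 3, 6 → best response Medium.
Country C against (Low, High): payoffs 3, 9 → best response Medium.
Country C against (Low, Embargo): payoffs 9, 4 → best response Low.
Country C against (Medium, Medium): payoffs 5, 9 → best response Medium.
Country C against (Medium, High): payoffs 5, 3 → best response Low.
Country C against (Medium, Embargo): payoffs 4, 3 → best response Low.
No profile is a mutual best response for all players.

There is no pure-strategy Nash equilibrium.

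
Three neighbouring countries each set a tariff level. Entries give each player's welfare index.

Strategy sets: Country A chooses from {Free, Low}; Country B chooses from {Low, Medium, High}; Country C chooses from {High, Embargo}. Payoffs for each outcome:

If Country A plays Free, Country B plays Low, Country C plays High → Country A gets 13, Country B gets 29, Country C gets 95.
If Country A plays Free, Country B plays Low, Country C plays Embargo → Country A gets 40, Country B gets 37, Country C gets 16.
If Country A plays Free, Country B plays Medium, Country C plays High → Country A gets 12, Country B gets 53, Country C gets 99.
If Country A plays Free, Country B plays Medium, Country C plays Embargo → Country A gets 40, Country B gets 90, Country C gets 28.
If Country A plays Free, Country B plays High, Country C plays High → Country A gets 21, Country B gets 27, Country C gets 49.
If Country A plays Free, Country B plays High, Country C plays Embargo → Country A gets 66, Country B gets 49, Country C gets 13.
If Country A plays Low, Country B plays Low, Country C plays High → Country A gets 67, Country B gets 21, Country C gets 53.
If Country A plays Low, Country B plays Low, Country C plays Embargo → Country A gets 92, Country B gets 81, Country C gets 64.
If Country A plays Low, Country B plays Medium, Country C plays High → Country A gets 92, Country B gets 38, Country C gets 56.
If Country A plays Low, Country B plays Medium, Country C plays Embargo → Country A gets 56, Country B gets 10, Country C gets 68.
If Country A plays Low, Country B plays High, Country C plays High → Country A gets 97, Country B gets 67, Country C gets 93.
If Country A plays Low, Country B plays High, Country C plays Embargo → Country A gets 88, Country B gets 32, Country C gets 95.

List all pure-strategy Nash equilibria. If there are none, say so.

The unique pure-strategy Nash equilibrium is (Low, Low, Embargo).

For each player, find the best response to each opponent profile; mutual best responses are the pure NE.
Country A against (Low, High): payoffs 13, 67 → best response Low.
Country A against (Low, Embargo): payoffs 40, 92 → best response Low.
Country A against (Medium, High): payoffs 12, 92 → best response Low.
Country A against (Medium, Embargo): payoffs 40, 56 → best response Low.
Country A against (High, High): payoffs 21, 97 → best response Low.
Country A against (High, Embargo): payoffs 66, 88 → best response Low.
Country B against (Free, High): payoffs 29, 53, 27 → best response Medium.
Country B against (Free, Embargo): payoffs 37, 90, 49 → best response Medium.
Country B against (Low, High): payoffs 21, 38, 67 → best response High.
Country B against (Low, Embargo): payoffs 81, 10, 32 → best response Low.
Country C against (Free, Low): payoffs 95, 16 → best response High.
Country C against (Free, Medium): payoffs 99, 28 → best response High.
Country C against (Free, High): payoffs 49, 13 → best response High.
Country C against (Low, Low): payoffs 53, 64 → best response Embargo.
Country C against (Low, Medium): payoffs 56, 68 → best response Embargo.
Country C against (Low, High): payoffs 93, 95 → best response Embargo.
Mutual best responses: (Low, Low, Embargo).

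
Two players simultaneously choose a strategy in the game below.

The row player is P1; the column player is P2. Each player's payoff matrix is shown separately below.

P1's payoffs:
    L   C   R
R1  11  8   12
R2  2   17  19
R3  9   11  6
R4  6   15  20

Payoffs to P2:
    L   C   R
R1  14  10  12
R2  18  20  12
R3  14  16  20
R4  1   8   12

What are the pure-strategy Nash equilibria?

P1 against L: payoffs 11, 2, 9, 6 → best response R1.
P1 against C: payoffs 8, 17, 11, 15 → best response R2.
P1 against R: payoffs 12, 19, 6, 20 → best response R4.
P2 against R1: payoffs 14, 10, 12 → best response L.
P2 against R2: payoffs 18, 20, 12 → best response C.
P2 against R3: payoffs 14, 16, 20 → best response R.
P2 against R4: payoffs 1, 8, 12 → best response R.
Mutual best responses: (R1, L); (R2, C); (R4, R).

Pure-strategy Nash equilibria: (R1, L); (R2, C); (R4, R)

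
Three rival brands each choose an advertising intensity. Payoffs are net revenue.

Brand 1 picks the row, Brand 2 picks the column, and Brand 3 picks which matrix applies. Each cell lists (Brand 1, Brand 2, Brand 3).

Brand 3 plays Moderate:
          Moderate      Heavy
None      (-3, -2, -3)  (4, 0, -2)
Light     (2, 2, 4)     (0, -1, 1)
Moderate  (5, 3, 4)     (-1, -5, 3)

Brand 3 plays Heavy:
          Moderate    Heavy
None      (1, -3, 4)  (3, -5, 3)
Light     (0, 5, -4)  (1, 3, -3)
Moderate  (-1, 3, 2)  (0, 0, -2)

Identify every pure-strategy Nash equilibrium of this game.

For each strategy profile, look for a profitable unilateral deviation.
(None, Moderate, Moderate): Brand 1 can switch to Light (-3 → 2). Not NE.
(None, Moderate, Heavy): Brand 1 gets 1, best alternative 0; Brand 2 gets -3, best alternative -5; Brand 3 gets 4, best alternative -3. No profitable deviation — NE.
(None, Heavy, Moderate): Brand 3 can switch to Heavy (-2 → 3). Not NE.
(None, Heavy, Heavy): Brand 2 can switch to Moderate (-5 → -3). Not NE.
(Light, Moderate, Moderate): Brand 1 can switch to Moderate (2 → 5). Not NE.
(Light, Moderate, Heavy): Brand 1 can switch to None (0 → 1). Not NE.
(Light, Heavy, Moderate): Brand 1 can switch to None (0 → 4). Not NE.
(Light, Heavy, Heavy): Brand 1 can switch to None (1 → 3). Not NE.
(Moderate, Moderate, Moderate): Brand 1 gets 5, best alternative 2; Brand 2 gets 3, best alternative -5; Brand 3 gets 4, best alternative 2. No profitable deviation — NE.
(Moderate, Moderate, Heavy): Brand 1 can switch to None (-1 → 1). Not NE.
(Moderate, Heavy, Moderate): Brand 1 can switch to None (-1 → 4). Not NE.
(Moderate, Heavy, Heavy): Brand 1 can switch to None (0 → 3). Not NE.

The pure Nash equilibria are (None, Moderate, Heavy); (Moderate, Moderate, Moderate).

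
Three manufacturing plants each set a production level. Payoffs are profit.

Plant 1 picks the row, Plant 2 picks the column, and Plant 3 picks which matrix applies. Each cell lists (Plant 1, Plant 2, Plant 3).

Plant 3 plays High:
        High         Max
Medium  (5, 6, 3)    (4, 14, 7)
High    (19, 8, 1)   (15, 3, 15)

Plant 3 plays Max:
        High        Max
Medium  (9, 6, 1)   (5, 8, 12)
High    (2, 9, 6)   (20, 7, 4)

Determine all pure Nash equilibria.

(Medium, High, High): Plant 1 can switch to High (5 → 19). Not NE.
(Medium, High, Max): Plant 2 can switch to Max (6 → 8). Not NE.
(Medium, Max, High): Plant 1 can switch to High (4 → 15). Not NE.
(Medium, Max, Max): Plant 1 can switch to High (5 → 20). Not NE.
(High, High, High): Plant 3 can switch to Max (1 → 6). Not NE.
(High, High, Max): Plant 1 can switch to Medium (2 → 9). Not NE.
(High, Max, High): Plant 2 can switch to High (3 → 8). Not NE.
(High, Max, Max): Plant 2 can switch to High (7 → 9). Not NE.

No pure-strategy Nash equilibrium.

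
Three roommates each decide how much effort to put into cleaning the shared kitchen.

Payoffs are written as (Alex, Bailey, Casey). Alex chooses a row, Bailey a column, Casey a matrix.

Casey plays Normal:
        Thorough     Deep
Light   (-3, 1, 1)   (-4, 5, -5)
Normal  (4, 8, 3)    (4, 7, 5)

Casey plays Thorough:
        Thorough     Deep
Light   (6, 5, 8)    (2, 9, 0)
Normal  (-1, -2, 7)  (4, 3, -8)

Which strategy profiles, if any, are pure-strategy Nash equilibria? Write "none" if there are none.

Alex against (Thorough, Normal): payoffs -3, 4 → best response Normal.
Alex against (Thorough, Thorough): payoffs 6, -1 → best response Light.
Alex against (Deep, Normal): payoffs -4, 4 → best response Normal.
Alex against (Deep, Thorough): payoffs 2, 4 → best response Normal.
Bailey against (Light, Normal): payoffs 1, 5 → best response Deep.
Bailey against (Light, Thorough): payoffs 5, 9 → best response Deep.
Bailey against (Normal, Normal): payoffs 8, 7 → best response Thorough.
Bailey against (Normal, Thorough): payoffs -2, 3 → best response Deep.
Casey against (Light, Thorough): payoffs 1, 8 → best response Thorough.
Casey against (Light, Deep): payoffs -5, 0 → best response Thorough.
Casey against (Normal, Thorough): payoffs 3, 7 → best response Thorough.
Casey against (Normal, Deep): payoffs 5, -8 → best response Normal.
No profile is a mutual best response for all players.

none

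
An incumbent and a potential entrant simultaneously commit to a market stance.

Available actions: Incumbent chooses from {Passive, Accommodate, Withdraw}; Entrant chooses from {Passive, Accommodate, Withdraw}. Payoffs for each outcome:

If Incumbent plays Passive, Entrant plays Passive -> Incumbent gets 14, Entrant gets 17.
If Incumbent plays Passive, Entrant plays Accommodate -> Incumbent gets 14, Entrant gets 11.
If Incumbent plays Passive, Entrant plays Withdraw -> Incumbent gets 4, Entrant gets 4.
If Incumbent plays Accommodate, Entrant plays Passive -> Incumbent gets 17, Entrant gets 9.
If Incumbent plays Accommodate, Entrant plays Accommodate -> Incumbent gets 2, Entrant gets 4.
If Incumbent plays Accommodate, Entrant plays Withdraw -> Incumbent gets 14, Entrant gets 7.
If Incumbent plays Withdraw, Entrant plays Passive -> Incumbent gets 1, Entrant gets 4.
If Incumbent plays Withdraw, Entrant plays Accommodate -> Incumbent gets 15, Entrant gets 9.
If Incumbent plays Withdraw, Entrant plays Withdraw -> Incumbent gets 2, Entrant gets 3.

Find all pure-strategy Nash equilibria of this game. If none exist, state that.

(Passive, Passive): Incumbent can switch to Accommodate (14 → 17). Not NE.
(Passive, Accommodate): Incumbent can switch to Withdraw (14 → 15). Not NE.
(Passive, Withdraw): Incumbent can switch to Accommodate (4 → 14). Not NE.
(Accommodate, Passive): Incumbent gets 17, best alternative 14; Entrant gets 9, best alternative 7. No profitable deviation — NE.
(Accommodate, Accommodate): Incumbent can switch to Passive (2 → 14). Not NE.
(Accommodate, Withdraw): Entrant can switch to Passive (7 → 9). Not NE.
(Withdraw, Passive): Incumbent can switch to Passive (1 → 14). Not NE.
(Withdraw, Accommodate): Incumbent gets 15, best alternative 14; Entrant gets 9, best alternative 4. No profitable deviation — NE.
(Withdraw, Withdraw): Incumbent can switch to Passive (2 → 4). Not NE.

The pure Nash equilibria are (Accommodate, Passive), (Withdraw, Accommodate).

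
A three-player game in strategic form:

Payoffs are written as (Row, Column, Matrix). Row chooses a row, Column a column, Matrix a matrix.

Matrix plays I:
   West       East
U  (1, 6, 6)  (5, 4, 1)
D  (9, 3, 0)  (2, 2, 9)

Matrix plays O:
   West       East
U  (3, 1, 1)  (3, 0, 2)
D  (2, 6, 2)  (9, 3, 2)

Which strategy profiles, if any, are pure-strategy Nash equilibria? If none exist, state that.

(U, West, I): Row can switch to D (1 → 9). Not NE.
(U, West, O): Matrix can switch to I (1 → 6). Not NE.
(U, East, I): Column can switch to West (4 → 6). Not NE.
(U, East, O): Row can switch to D (3 → 9). Not NE.
(D, West, I): Matrix can switch to O (0 → 2). Not NE.
(D, West, O): Row can switch to U (2 → 3). Not NE.
(The remaining 2 profiles each have a profitable deviation by the same check.)

This game has no pure Nash equilibrium.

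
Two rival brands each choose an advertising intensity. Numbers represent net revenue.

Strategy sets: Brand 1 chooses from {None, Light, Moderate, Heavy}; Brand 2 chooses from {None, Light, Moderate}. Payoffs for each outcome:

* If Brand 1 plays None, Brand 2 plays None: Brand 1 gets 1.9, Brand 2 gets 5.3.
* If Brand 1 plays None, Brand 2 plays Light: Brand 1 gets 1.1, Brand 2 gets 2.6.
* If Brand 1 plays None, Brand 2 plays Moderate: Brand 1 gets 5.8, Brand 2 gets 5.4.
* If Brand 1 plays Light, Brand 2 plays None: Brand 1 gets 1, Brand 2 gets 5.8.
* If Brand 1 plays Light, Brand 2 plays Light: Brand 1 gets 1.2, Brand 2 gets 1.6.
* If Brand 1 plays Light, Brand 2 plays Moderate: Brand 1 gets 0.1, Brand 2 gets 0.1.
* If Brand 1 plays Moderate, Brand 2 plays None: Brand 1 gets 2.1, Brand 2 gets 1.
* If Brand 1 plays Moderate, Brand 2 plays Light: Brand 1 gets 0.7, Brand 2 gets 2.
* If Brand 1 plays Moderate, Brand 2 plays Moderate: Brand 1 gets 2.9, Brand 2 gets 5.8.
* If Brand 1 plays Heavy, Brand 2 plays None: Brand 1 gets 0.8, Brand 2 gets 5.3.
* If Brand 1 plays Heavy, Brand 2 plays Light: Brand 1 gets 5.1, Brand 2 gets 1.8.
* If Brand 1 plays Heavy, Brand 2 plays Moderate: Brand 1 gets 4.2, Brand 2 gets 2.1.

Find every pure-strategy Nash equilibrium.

Pure NE: (None, Moderate)

Brand 1 against None: payoffs 1.9, 1, 2.1, 0.8 → best response Moderate.
Brand 1 against Light: payoffs 1.1, 1.2, 0.7, 5.1 → best response Heavy.
Brand 1 against Moderate: payoffs 5.8, 0.1, 2.9, 4.2 → best response None.
Brand 2 against None: payoffs 5.3, 2.6, 5.4 → best response Moderate.
Brand 2 against Light: payoffs 5.8, 1.6, 0.1 → best response None.
Brand 2 against Moderate: payoffs 1, 2, 5.8 → best response Moderate.
Brand 2 against Heavy: payoffs 5.3, 1.8, 2.1 → best response None.
Mutual best responses: (None, Moderate).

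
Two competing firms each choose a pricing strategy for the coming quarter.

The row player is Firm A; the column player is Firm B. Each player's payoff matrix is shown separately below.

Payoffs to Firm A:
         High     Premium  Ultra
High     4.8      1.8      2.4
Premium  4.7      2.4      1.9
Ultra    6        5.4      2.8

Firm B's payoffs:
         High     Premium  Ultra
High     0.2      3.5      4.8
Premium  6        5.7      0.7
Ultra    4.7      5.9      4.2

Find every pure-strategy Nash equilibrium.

(High, High): Firm A can switch to Ultra (4.8 → 6). Not NE.
(High, Premium): Firm A can switch to Premium (1.8 → 2.4). Not NE.
(High, Ultra): Firm A can switch to Ultra (2.4 → 2.8). Not NE.
(Premium, High): Firm A can switch to High (4.7 → 4.8). Not NE.
(Premium, Premium): Firm A can switch to Ultra (2.4 → 5.4). Not NE.
(Premium, Ultra): Firm A can switch to High (1.9 → 2.4). Not NE.
(Ultra, High): Firm B can switch to Premium (4.7 → 5.9). Not NE.
(Ultra, Premium): Firm A gets 5.4, best alternative 2.4; Firm B gets 5.9, best alternative 4.7. No profitable deviation — NE.
(Ultra, Ultra): Firm B can switch to High (4.2 → 4.7). Not NE.

The unique pure-strategy Nash equilibrium is (Ultra, Premium).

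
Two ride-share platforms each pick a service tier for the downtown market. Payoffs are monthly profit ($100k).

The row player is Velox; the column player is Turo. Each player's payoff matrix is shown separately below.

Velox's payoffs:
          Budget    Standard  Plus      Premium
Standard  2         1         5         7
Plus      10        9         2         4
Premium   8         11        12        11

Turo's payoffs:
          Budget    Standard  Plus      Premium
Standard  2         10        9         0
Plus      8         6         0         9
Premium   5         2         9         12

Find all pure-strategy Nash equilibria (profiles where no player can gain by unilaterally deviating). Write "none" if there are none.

Check each profile: it is a Nash equilibrium iff no player can strictly gain by switching unilaterally.
(Standard, Budget): Velox can switch to Plus (2 → 10). Not NE.
(Standard, Standard): Velox can switch to Plus (1 → 9). Not NE.
(Standard, Plus): Velox can switch to Premium (5 → 12). Not NE.
(Standard, Premium): Velox can switch to Premium (7 → 11). Not NE.
(Plus, Budget): Turo can switch to Premium (8 → 9). Not NE.
(Plus, Standard): Velox can switch to Premium (9 → 11). Not NE.
(Plus, Plus): Velox can switch to Standard (2 → 5). Not NE.
(Plus, Premium): Velox can switch to Standard (4 → 7). Not NE.
(Premium, Budget): Velox can switch to Plus (8 → 10). Not NE.
(Premium, Standard): Turo can switch to Budget (2 → 5). Not NE.
(Premium, Plus): Turo can switch to Premium (9 → 12). Not NE.
(Premium, Premium): Velox gets 11, best alternative 7; Turo gets 12, best alternative 9. No profitable deviation — NE.

(Premium, Premium)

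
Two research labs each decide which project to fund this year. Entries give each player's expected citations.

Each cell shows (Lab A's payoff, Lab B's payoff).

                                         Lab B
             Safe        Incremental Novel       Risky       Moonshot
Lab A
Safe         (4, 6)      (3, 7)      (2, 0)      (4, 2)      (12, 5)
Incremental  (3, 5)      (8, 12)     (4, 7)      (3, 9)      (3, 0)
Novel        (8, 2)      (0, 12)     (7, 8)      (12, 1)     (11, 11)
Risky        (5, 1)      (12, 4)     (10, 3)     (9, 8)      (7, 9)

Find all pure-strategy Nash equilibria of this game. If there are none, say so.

There is no pure-strategy Nash equilibrium.

(Safe, Safe): Lab A can switch to Novel (4 → 8). Not NE.
(Safe, Incremental): Lab A can switch to Incremental (3 → 8). Not NE.
(Safe, Novel): Lab A can switch to Incremental (2 → 4). Not NE.
(Safe, Risky): Lab A can switch to Novel (4 → 12). Not NE.
(Safe, Moonshot): Lab B can switch to Safe (5 → 6). Not NE.
(Incremental, Safe): Lab A can switch to Safe (3 → 4). Not NE.
(The remaining 14 profiles each have a profitable deviation by the same check.)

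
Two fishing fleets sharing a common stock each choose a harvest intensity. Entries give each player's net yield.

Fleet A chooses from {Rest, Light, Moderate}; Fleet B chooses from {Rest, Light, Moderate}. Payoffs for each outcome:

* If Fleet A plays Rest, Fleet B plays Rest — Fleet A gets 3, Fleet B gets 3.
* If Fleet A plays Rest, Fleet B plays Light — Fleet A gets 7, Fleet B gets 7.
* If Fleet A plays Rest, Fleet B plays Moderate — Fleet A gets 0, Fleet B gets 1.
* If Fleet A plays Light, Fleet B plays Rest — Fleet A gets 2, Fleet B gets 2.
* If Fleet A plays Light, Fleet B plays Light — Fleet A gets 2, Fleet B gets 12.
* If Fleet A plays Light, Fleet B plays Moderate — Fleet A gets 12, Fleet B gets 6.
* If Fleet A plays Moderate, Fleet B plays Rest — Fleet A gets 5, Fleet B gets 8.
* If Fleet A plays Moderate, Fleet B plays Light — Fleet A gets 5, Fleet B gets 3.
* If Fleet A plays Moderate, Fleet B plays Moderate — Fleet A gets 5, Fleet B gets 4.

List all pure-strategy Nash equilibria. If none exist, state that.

(Rest, Light), (Moderate, Rest)

For each strategy profile, look for a profitable unilateral deviation.
(Rest, Rest): Fleet A can switch to Moderate (3 → 5). Not NE.
(Rest, Light): Fleet A gets 7, best alternative 5; Fleet B gets 7, best alternative 3. No profitable deviation — NE.
(Rest, Moderate): Fleet A can switch to Light (0 → 12). Not NE.
(Light, Rest): Fleet A can switch to Rest (2 → 3). Not NE.
(Light, Light): Fleet A can switch to Rest (2 → 7). Not NE.
(Light, Moderate): Fleet B can switch to Light (6 → 12). Not NE.
(Moderate, Rest): Fleet A gets 5, best alternative 3; Fleet B gets 8, best alternative 4. No profitable deviation — NE.
(Moderate, Light): Fleet A can switch to Rest (5 → 7). Not NE.
(Moderate, Moderate): Fleet A can switch to Light (5 → 12). Not NE.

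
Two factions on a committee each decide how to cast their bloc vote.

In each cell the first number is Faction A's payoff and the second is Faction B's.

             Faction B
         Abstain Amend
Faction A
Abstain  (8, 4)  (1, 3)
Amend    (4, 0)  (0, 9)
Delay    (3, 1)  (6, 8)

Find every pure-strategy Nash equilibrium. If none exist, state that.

The pure Nash equilibria are (Abstain, Abstain) and (Delay, Amend).

Mark each player's best response to every combination of opponents' strategies; a profile where every player is best-responding is a pure Nash equilibrium.
Faction A against Abstain: payoffs 8, 4, 3 → best response Abstain.
Faction A against Amend: payoffs 1, 0, 6 → best response Delay.
Faction B against Abstain: payoffs 4, 3 → best response Abstain.
Faction B against Amend: payoffs 0, 9 → best response Amend.
Faction B against Delay: payoffs 1, 8 → best response Amend.
Mutual best responses: (Abstain, Abstain); (Delay, Amend).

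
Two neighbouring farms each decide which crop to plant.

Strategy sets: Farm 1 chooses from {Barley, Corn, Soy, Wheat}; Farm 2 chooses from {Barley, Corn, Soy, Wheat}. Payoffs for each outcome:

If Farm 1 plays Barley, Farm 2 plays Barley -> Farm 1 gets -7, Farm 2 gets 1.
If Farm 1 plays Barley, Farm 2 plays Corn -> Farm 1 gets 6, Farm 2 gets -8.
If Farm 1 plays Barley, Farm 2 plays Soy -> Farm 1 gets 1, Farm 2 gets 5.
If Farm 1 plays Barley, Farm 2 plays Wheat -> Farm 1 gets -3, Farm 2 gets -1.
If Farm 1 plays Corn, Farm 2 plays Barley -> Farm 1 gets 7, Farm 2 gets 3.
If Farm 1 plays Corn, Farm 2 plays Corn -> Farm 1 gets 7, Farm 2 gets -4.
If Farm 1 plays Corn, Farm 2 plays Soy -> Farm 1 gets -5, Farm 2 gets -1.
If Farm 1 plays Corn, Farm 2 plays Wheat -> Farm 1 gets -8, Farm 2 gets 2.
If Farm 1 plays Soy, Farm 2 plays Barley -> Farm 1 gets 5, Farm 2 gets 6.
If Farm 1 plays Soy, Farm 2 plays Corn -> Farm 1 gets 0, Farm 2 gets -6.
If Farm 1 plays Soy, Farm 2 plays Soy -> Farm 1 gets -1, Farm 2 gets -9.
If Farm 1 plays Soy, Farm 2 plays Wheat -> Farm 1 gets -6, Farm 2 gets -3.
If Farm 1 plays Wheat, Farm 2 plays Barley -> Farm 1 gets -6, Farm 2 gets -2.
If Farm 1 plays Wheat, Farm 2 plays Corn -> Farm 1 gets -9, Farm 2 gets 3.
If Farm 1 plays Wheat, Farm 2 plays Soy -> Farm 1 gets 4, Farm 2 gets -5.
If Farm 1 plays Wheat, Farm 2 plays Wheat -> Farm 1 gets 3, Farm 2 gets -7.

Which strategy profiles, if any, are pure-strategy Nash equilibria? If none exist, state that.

Farm 1 against Barley: payoffs -7, 7, 5, -6 → best response Corn.
Farm 1 against Corn: payoffs 6, 7, 0, -9 → best response Corn.
Farm 1 against Soy: payoffs 1, -5, -1, 4 → best response Wheat.
Farm 1 against Wheat: payoffs -3, -8, -6, 3 → best response Wheat.
Farm 2 against Barley: payoffs 1, -8, 5, -1 → best response Soy.
Farm 2 against Corn: payoffs 3, -4, -1, 2 → best response Barley.
Farm 2 against Soy: payoffs 6, -6, -9, -3 → best response Barley.
Farm 2 against Wheat: payoffs -2, 3, -5, -7 → best response Corn.
Mutual best responses: (Corn, Barley).

The unique pure-strategy Nash equilibrium is (Corn, Barley).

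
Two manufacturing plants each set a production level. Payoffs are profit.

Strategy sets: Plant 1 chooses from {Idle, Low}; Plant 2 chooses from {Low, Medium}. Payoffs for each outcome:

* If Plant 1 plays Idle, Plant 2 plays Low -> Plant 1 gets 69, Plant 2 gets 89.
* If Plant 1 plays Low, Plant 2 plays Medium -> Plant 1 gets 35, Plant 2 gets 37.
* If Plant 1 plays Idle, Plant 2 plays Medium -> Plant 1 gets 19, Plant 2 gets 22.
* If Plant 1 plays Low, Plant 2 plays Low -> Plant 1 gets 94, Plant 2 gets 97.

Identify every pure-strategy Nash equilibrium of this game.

(Low, Low)

For each strategy profile, look for a profitable unilateral deviation.
(Idle, Low): Plant 1 can switch to Low (69 → 94). Not NE.
(Idle, Medium): Plant 1 can switch to Low (19 → 35). Not NE.
(Low, Low): Plant 1 gets 94, best alternative 69; Plant 2 gets 97, best alternative 37. No profitable deviation — NE.
(Low, Medium): Plant 2 can switch to Low (37 → 97). Not NE.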